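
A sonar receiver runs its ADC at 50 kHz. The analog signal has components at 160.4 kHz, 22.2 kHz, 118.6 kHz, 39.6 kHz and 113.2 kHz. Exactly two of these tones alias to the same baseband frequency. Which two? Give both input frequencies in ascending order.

fs/2 = 25 kHz.
160.4 kHz mod fs = 10.4 kHz.
10.4 kHz ≤ fs/2 = 25 kHz, appears at 10.4 kHz.
22.2 kHz ≤ fs/2 = 25 kHz, passes unchanged.
118.6 kHz mod fs = 18.6 kHz.
18.6 kHz ≤ fs/2 = 25 kHz, appears at 18.6 kHz.
39.6 kHz > fs/2 = 25 kHz, folds to fs − 39.6 kHz = 10.4 kHz.
113.2 kHz mod fs = 13.2 kHz.
13.2 kHz ≤ fs/2 = 25 kHz, appears at 13.2 kHz.
39.6 kHz and 160.4 kHz both map to 10.4 kHz.

39.6 kHz, 160.4 kHz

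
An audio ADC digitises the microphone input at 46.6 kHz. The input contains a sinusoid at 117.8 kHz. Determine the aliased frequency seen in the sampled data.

117.8 kHz mod fs = 24.6 kHz.
24.6 kHz > fs/2 = 23.3 kHz, folds to fs − 24.6 kHz = 22 kHz.

22 kHz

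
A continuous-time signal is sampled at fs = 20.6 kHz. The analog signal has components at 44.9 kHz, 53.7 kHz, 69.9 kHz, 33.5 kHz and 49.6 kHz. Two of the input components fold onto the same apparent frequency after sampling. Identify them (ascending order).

fs/2 = 10.3 kHz.
44.9 kHz mod fs = 3.7 kHz.
3.7 kHz ≤ fs/2 = 10.3 kHz, appears at 3.7 kHz.
53.7 kHz mod fs = 12.5 kHz.
12.5 kHz > fs/2 = 10.3 kHz, folds to fs − 12.5 kHz = 8.1 kHz.
69.9 kHz mod fs = 8.1 kHz.
8.1 kHz ≤ fs/2 = 10.3 kHz, appears at 8.1 kHz.
33.5 kHz mod fs = 12.9 kHz.
12.9 kHz > fs/2 = 10.3 kHz, folds to fs − 12.9 kHz = 7.7 kHz.
49.6 kHz mod fs = 8.4 kHz.
8.4 kHz ≤ fs/2 = 10.3 kHz, appears at 8.4 kHz.
53.7 kHz and 69.9 kHz both map to 8.1 kHz.

53.7 kHz, 69.9 kHz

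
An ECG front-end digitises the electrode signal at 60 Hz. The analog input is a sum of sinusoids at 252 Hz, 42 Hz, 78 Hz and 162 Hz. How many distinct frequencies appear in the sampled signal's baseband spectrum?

fs/2 = 30 Hz.
252 Hz mod fs = 12 Hz.
12 Hz ≤ fs/2 = 30 Hz, appears at 12 Hz.
42 Hz > fs/2 = 30 Hz, folds to fs − 42 Hz = 18 Hz.
78 Hz mod fs = 18 Hz.
18 Hz ≤ fs/2 = 30 Hz, appears at 18 Hz.
162 Hz mod fs = 42 Hz.
42 Hz > fs/2 = 30 Hz, folds to fs − 42 Hz = 18 Hz.
Distinct values: {12 Hz, 18 Hz} → 2.

2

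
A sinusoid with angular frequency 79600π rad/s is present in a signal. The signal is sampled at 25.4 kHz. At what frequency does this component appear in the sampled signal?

ω = 79600π rad/s → f = ω/(2π) = 39800 Hz = 39.8 kHz.
39.8 kHz mod fs = 14.4 kHz.
14.4 kHz > fs/2 = 12.7 kHz, folds to fs − 14.4 kHz = 11 kHz.

11 kHz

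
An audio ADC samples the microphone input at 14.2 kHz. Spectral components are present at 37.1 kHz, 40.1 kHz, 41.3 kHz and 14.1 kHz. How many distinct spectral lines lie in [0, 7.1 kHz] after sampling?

4

fs/2 = 7.1 kHz.
37.1 kHz mod fs = 8.7 kHz.
8.7 kHz > fs/2 = 7.1 kHz, folds to fs − 8.7 kHz = 5.5 kHz.
40.1 kHz mod fs = 11.7 kHz.
11.7 kHz > fs/2 = 7.1 kHz, folds to fs − 11.7 kHz = 2.5 kHz.
41.3 kHz mod fs = 12.9 kHz.
12.9 kHz > fs/2 = 7.1 kHz, folds to fs − 12.9 kHz = 1.3 kHz.
14.1 kHz > fs/2 = 7.1 kHz, folds to fs − 14.1 kHz = 0.1 kHz.
Distinct values: {0.1 kHz, 1.3 kHz, 2.5 kHz, 5.5 kHz} → 4.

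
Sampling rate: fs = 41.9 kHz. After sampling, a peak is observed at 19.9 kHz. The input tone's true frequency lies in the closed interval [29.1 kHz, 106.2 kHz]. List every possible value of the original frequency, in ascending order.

Frequencies that alias to 19.9 kHz are k·fs ± 19.9 kHz for integer k ≥ 0.
k=0: 19.9 kHz.
k=1: 22 kHz, 61.8 kHz.
k=2: 63.9 kHz, 103.7 kHz.
k=3: 105.8 kHz, 145.6 kHz.
k=4: 147.7 kHz, 187.5 kHz.
Within [29.1 kHz, 106.2 kHz]: 61.8 kHz, 63.9 kHz, 103.7 kHz, 105.8 kHz.

61.8 kHz, 63.9 kHz, 103.7 kHz, 105.8 kHz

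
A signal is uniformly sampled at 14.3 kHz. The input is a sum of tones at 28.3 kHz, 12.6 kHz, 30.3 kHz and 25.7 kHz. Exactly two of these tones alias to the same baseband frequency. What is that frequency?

fs/2 = 7.15 kHz.
28.3 kHz mod fs = 14 kHz.
14 kHz > fs/2 = 7.15 kHz, folds to fs − 14 kHz = 0.3 kHz.
12.6 kHz > fs/2 = 7.15 kHz, folds to fs − 12.6 kHz = 1.7 kHz.
30.3 kHz mod fs = 1.7 kHz.
1.7 kHz ≤ fs/2 = 7.15 kHz, appears at 1.7 kHz.
25.7 kHz mod fs = 11.4 kHz.
11.4 kHz > fs/2 = 7.15 kHz, folds to fs − 11.4 kHz = 2.9 kHz.
12.6 kHz and 30.3 kHz both map to 1.7 kHz.

1.7 kHz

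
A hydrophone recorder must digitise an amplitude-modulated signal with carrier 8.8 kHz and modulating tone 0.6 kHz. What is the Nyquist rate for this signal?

18.8 kHz

AM sidebands sit at fc ± fm = 8.2 kHz and 9.4 kHz.
Highest-frequency component: 9.4 kHz.
Nyquist rate = 2 × 9.4 kHz = 18.8 kHz.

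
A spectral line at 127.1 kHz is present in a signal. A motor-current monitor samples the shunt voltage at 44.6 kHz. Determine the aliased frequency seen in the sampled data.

127.1 kHz mod fs = 37.9 kHz.
37.9 kHz > fs/2 = 22.3 kHz, folds to fs − 37.9 kHz = 6.7 kHz.

6.7 kHz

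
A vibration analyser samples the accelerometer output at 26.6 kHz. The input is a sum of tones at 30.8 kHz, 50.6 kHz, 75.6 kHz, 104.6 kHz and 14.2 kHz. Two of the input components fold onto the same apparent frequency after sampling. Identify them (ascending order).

fs/2 = 13.3 kHz.
30.8 kHz mod fs = 4.2 kHz.
4.2 kHz ≤ fs/2 = 13.3 kHz, appears at 4.2 kHz.
50.6 kHz mod fs = 24 kHz.
24 kHz > fs/2 = 13.3 kHz, folds to fs − 24 kHz = 2.6 kHz.
75.6 kHz mod fs = 22.4 kHz.
22.4 kHz > fs/2 = 13.3 kHz, folds to fs − 22.4 kHz = 4.2 kHz.
104.6 kHz mod fs = 24.8 kHz.
24.8 kHz > fs/2 = 13.3 kHz, folds to fs − 24.8 kHz = 1.8 kHz.
14.2 kHz > fs/2 = 13.3 kHz, folds to fs − 14.2 kHz = 12.4 kHz.
30.8 kHz and 75.6 kHz both map to 4.2 kHz.

30.8 kHz, 75.6 kHz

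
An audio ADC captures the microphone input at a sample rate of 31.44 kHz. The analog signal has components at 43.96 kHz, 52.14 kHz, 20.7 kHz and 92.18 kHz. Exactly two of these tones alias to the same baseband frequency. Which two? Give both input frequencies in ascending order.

fs/2 = 15.72 kHz.
43.96 kHz mod fs = 12.52 kHz.
12.52 kHz ≤ fs/2 = 15.72 kHz, appears at 12.52 kHz.
52.14 kHz mod fs = 20.7 kHz.
20.7 kHz > fs/2 = 15.72 kHz, folds to fs − 20.7 kHz = 10.74 kHz.
20.7 kHz > fs/2 = 15.72 kHz, folds to fs − 20.7 kHz = 10.74 kHz.
92.18 kHz mod fs = 29.3 kHz.
29.3 kHz > fs/2 = 15.72 kHz, folds to fs − 29.3 kHz = 2.14 kHz.
20.7 kHz and 52.14 kHz both map to 10.74 kHz.

20.7 kHz, 52.14 kHz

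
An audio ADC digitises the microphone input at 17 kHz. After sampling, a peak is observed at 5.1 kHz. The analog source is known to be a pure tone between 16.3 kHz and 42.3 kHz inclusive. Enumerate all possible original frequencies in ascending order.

Frequencies that alias to 5.1 kHz are k·fs ± 5.1 kHz for integer k ≥ 0.
k=0: 5.1 kHz.
k=1: 11.9 kHz, 22.1 kHz.
k=2: 28.9 kHz, 39.1 kHz.
k=3: 45.9 kHz, 56.1 kHz.
Within [16.3 kHz, 42.3 kHz]: 22.1 kHz, 28.9 kHz, 39.1 kHz.

22.1 kHz, 28.9 kHz, 39.1 kHz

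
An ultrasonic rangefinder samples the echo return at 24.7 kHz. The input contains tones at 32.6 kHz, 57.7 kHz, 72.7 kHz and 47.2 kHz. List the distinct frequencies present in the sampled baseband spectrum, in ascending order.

1.4 kHz, 2.2 kHz, 7.9 kHz, 8.3 kHz

fs/2 = 12.35 kHz.
32.6 kHz mod fs = 7.9 kHz.
7.9 kHz ≤ fs/2 = 12.35 kHz, appears at 7.9 kHz.
57.7 kHz mod fs = 8.3 kHz.
8.3 kHz ≤ fs/2 = 12.35 kHz, appears at 8.3 kHz.
72.7 kHz mod fs = 23.3 kHz.
23.3 kHz > fs/2 = 12.35 kHz, folds to fs − 23.3 kHz = 1.4 kHz.
47.2 kHz mod fs = 22.5 kHz.
22.5 kHz > fs/2 = 12.35 kHz, folds to fs − 22.5 kHz = 2.2 kHz.
Distinct values: {1.4 kHz, 2.2 kHz, 7.9 kHz, 8.3 kHz}.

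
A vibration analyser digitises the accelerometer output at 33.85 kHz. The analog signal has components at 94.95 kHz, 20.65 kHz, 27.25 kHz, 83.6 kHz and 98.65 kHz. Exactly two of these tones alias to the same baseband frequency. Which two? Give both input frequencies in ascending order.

27.25 kHz, 94.95 kHz

fs/2 = 16.925 kHz.
94.95 kHz mod fs = 27.25 kHz.
27.25 kHz > fs/2 = 16.925 kHz, folds to fs − 27.25 kHz = 6.6 kHz.
20.65 kHz > fs/2 = 16.925 kHz, folds to fs − 20.65 kHz = 13.2 kHz.
27.25 kHz > fs/2 = 16.925 kHz, folds to fs − 27.25 kHz = 6.6 kHz.
83.6 kHz mod fs = 15.9 kHz.
15.9 kHz ≤ fs/2 = 16.925 kHz, appears at 15.9 kHz.
98.65 kHz mod fs = 30.95 kHz.
30.95 kHz > fs/2 = 16.925 kHz, folds to fs − 30.95 kHz = 2.9 kHz.
27.25 kHz and 94.95 kHz both map to 6.6 kHz.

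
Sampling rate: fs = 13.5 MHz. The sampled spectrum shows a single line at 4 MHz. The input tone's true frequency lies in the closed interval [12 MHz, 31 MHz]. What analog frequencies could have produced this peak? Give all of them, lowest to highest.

17.5 MHz, 23 MHz, 31 MHz

Frequencies that alias to 4 MHz are k·fs ± 4 MHz for integer k ≥ 0.
k=0: 4 MHz.
k=1: 9.5 MHz, 17.5 MHz.
k=2: 23 MHz, 31 MHz.
k=3: 36.5 MHz, 44.5 MHz.
Within [12 MHz, 31 MHz]: 17.5 MHz, 23 MHz, 31 MHz.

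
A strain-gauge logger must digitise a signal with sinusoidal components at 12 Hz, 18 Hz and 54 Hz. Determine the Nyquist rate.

Highest-frequency component: 54 Hz.
Nyquist rate = 2 × 54 Hz = 108 Hz.

108 Hz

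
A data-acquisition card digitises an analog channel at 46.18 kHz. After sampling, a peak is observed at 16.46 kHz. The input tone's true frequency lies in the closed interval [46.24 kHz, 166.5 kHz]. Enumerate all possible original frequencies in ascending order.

62.64 kHz, 75.9 kHz, 108.82 kHz, 122.08 kHz, 155 kHz

Frequencies that alias to 16.46 kHz are k·fs ± 16.46 kHz for integer k ≥ 0.
k=0: 16.46 kHz.
k=1: 29.72 kHz, 62.64 kHz.
k=2: 75.9 kHz, 108.82 kHz.
k=3: 122.08 kHz, 155 kHz.
k=4: 168.26 kHz, 201.18 kHz.
Within [46.24 kHz, 166.5 kHz]: 62.64 kHz, 75.9 kHz, 108.82 kHz, 122.08 kHz, 155 kHz.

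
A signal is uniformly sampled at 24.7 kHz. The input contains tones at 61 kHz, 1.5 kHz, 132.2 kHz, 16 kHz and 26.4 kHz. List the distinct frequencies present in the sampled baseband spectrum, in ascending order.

fs/2 = 12.35 kHz.
61 kHz mod fs = 11.6 kHz.
11.6 kHz ≤ fs/2 = 12.35 kHz, appears at 11.6 kHz.
1.5 kHz ≤ fs/2 = 12.35 kHz, passes unchanged.
132.2 kHz mod fs = 8.7 kHz.
8.7 kHz ≤ fs/2 = 12.35 kHz, appears at 8.7 kHz.
16 kHz > fs/2 = 12.35 kHz, folds to fs − 16 kHz = 8.7 kHz.
26.4 kHz mod fs = 1.7 kHz.
1.7 kHz ≤ fs/2 = 12.35 kHz, appears at 1.7 kHz.
Distinct values: {1.5 kHz, 1.7 kHz, 8.7 kHz, 11.6 kHz}.

1.5 kHz, 1.7 kHz, 8.7 kHz, 11.6 kHz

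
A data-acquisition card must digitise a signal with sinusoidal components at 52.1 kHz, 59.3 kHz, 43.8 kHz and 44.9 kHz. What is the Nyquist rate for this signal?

118.6 kHz

Highest-frequency component: 59.3 kHz.
Nyquist rate = 2 × 59.3 kHz = 118.6 kHz.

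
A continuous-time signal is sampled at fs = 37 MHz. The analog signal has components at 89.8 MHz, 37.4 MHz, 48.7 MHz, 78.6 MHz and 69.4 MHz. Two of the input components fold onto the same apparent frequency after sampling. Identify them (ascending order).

fs/2 = 18.5 MHz.
89.8 MHz mod fs = 15.8 MHz.
15.8 MHz ≤ fs/2 = 18.5 MHz, appears at 15.8 MHz.
37.4 MHz mod fs = 0.4 MHz.
0.4 MHz ≤ fs/2 = 18.5 MHz, appears at 0.4 MHz.
48.7 MHz mod fs = 11.7 MHz.
11.7 MHz ≤ fs/2 = 18.5 MHz, appears at 11.7 MHz.
78.6 MHz mod fs = 4.6 MHz.
4.6 MHz ≤ fs/2 = 18.5 MHz, appears at 4.6 MHz.
69.4 MHz mod fs = 32.4 MHz.
32.4 MHz > fs/2 = 18.5 MHz, folds to fs − 32.4 MHz = 4.6 MHz.
69.4 MHz and 78.6 MHz both map to 4.6 MHz.

69.4 MHz, 78.6 MHz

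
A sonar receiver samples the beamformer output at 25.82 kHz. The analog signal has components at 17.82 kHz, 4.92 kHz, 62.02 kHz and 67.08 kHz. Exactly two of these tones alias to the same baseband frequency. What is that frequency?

fs/2 = 12.91 kHz.
17.82 kHz > fs/2 = 12.91 kHz, folds to fs − 17.82 kHz = 8 kHz.
4.92 kHz ≤ fs/2 = 12.91 kHz, passes unchanged.
62.02 kHz mod fs = 10.38 kHz.
10.38 kHz ≤ fs/2 = 12.91 kHz, appears at 10.38 kHz.
67.08 kHz mod fs = 15.44 kHz.
15.44 kHz > fs/2 = 12.91 kHz, folds to fs − 15.44 kHz = 10.38 kHz.
62.02 kHz and 67.08 kHz both map to 10.38 kHz.

10.38 kHz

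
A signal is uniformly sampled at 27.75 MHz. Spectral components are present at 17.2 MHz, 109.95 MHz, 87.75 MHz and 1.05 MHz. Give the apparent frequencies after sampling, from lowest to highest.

1.05 MHz, 4.5 MHz, 10.55 MHz

fs/2 = 13.875 MHz.
17.2 MHz > fs/2 = 13.875 MHz, folds to fs − 17.2 MHz = 10.55 MHz.
109.95 MHz mod fs = 26.7 MHz.
26.7 MHz > fs/2 = 13.875 MHz, folds to fs − 26.7 MHz = 1.05 MHz.
87.75 MHz mod fs = 4.5 MHz.
4.5 MHz ≤ fs/2 = 13.875 MHz, appears at 4.5 MHz.
1.05 MHz ≤ fs/2 = 13.875 MHz, passes unchanged.
Distinct values: {1.05 MHz, 4.5 MHz, 10.55 MHz}.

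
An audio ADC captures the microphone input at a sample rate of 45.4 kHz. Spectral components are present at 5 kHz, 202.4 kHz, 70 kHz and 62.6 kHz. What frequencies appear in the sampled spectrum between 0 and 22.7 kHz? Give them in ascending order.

5 kHz, 17.2 kHz, 20.8 kHz

fs/2 = 22.7 kHz.
5 kHz ≤ fs/2 = 22.7 kHz, passes unchanged.
202.4 kHz mod fs = 20.8 kHz.
20.8 kHz ≤ fs/2 = 22.7 kHz, appears at 20.8 kHz.
70 kHz mod fs = 24.6 kHz.
24.6 kHz > fs/2 = 22.7 kHz, folds to fs − 24.6 kHz = 20.8 kHz.
62.6 kHz mod fs = 17.2 kHz.
17.2 kHz ≤ fs/2 = 22.7 kHz, appears at 17.2 kHz.
Distinct values: {5 kHz, 17.2 kHz, 20.8 kHz}.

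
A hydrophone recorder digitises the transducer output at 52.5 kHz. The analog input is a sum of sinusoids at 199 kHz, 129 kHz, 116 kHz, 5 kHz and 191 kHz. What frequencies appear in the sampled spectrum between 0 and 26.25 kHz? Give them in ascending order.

5 kHz, 11 kHz, 19 kHz, 24 kHz

fs/2 = 26.25 kHz.
199 kHz mod fs = 41.5 kHz.
41.5 kHz > fs/2 = 26.25 kHz, folds to fs − 41.5 kHz = 11 kHz.
129 kHz mod fs = 24 kHz.
24 kHz ≤ fs/2 = 26.25 kHz, appears at 24 kHz.
116 kHz mod fs = 11 kHz.
11 kHz ≤ fs/2 = 26.25 kHz, appears at 11 kHz.
5 kHz ≤ fs/2 = 26.25 kHz, passes unchanged.
191 kHz mod fs = 33.5 kHz.
33.5 kHz > fs/2 = 26.25 kHz, folds to fs − 33.5 kHz = 19 kHz.
Distinct values: {5 kHz, 11 kHz, 19 kHz, 24 kHz}.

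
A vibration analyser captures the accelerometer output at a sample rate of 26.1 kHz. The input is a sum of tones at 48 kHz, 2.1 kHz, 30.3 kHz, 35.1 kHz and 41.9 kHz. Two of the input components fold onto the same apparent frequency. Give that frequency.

4.2 kHz

fs/2 = 13.05 kHz.
48 kHz mod fs = 21.9 kHz.
21.9 kHz > fs/2 = 13.05 kHz, folds to fs − 21.9 kHz = 4.2 kHz.
2.1 kHz ≤ fs/2 = 13.05 kHz, passes unchanged.
30.3 kHz mod fs = 4.2 kHz.
4.2 kHz ≤ fs/2 = 13.05 kHz, appears at 4.2 kHz.
35.1 kHz mod fs = 9 kHz.
9 kHz ≤ fs/2 = 13.05 kHz, appears at 9 kHz.
41.9 kHz mod fs = 15.8 kHz.
15.8 kHz > fs/2 = 13.05 kHz, folds to fs − 15.8 kHz = 10.3 kHz.
30.3 kHz and 48 kHz both map to 4.2 kHz.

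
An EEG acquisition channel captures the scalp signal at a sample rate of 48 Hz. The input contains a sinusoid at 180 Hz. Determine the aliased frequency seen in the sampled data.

180 Hz mod fs = 36 Hz.
36 Hz > fs/2 = 24 Hz, folds to fs − 36 Hz = 12 Hz.

12 Hz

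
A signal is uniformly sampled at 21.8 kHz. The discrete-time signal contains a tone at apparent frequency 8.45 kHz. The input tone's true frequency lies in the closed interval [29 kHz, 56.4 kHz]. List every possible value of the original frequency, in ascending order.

Frequencies that alias to 8.45 kHz are k·fs ± 8.45 kHz for integer k ≥ 0.
k=0: 8.45 kHz.
k=1: 13.35 kHz, 30.25 kHz.
k=2: 35.15 kHz, 52.05 kHz.
k=3: 56.95 kHz, 73.85 kHz.
Within [29 kHz, 56.4 kHz]: 30.25 kHz, 35.15 kHz, 52.05 kHz.

30.25 kHz, 35.15 kHz, 52.05 kHz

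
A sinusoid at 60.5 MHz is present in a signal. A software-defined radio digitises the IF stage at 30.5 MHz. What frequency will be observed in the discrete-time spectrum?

0.5 MHz

60.5 MHz mod fs = 30 MHz.
30 MHz > fs/2 = 15.25 MHz, folds to fs − 30 MHz = 0.5 MHz.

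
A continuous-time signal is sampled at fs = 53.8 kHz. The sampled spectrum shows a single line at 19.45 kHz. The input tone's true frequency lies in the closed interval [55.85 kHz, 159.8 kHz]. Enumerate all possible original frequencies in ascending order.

73.25 kHz, 88.15 kHz, 127.05 kHz, 141.95 kHz

Frequencies that alias to 19.45 kHz are k·fs ± 19.45 kHz for integer k ≥ 0.
k=0: 19.45 kHz.
k=1: 34.35 kHz, 73.25 kHz.
k=2: 88.15 kHz, 127.05 kHz.
k=3: 141.95 kHz, 180.85 kHz.
k=4: 195.75 kHz, 234.65 kHz.
Within [55.85 kHz, 159.8 kHz]: 73.25 kHz, 88.15 kHz, 127.05 kHz, 141.95 kHz.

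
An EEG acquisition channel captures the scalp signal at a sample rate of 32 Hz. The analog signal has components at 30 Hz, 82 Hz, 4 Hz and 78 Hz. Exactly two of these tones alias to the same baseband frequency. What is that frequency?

fs/2 = 16 Hz.
30 Hz > fs/2 = 16 Hz, folds to fs − 30 Hz = 2 Hz.
82 Hz mod fs = 18 Hz.
18 Hz > fs/2 = 16 Hz, folds to fs − 18 Hz = 14 Hz.
4 Hz ≤ fs/2 = 16 Hz, passes unchanged.
78 Hz mod fs = 14 Hz.
14 Hz ≤ fs/2 = 16 Hz, appears at 14 Hz.
78 Hz and 82 Hz both map to 14 Hz.

14 Hz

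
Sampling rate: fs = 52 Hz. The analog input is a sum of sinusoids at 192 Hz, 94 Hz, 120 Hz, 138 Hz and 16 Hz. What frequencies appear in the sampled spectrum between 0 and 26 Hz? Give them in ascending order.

10 Hz, 16 Hz, 18 Hz

fs/2 = 26 Hz.
192 Hz mod fs = 36 Hz.
36 Hz > fs/2 = 26 Hz, folds to fs − 36 Hz = 16 Hz.
94 Hz mod fs = 42 Hz.
42 Hz > fs/2 = 26 Hz, folds to fs − 42 Hz = 10 Hz.
120 Hz mod fs = 16 Hz.
16 Hz ≤ fs/2 = 26 Hz, appears at 16 Hz.
138 Hz mod fs = 34 Hz.
34 Hz > fs/2 = 26 Hz, folds to fs − 34 Hz = 18 Hz.
16 Hz ≤ fs/2 = 26 Hz, passes unchanged.
Distinct values: {10 Hz, 16 Hz, 18 Hz}.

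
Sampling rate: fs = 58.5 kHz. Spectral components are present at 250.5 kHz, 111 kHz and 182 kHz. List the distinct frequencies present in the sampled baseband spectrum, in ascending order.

6 kHz, 6.5 kHz, 16.5 kHz

fs/2 = 29.25 kHz.
250.5 kHz mod fs = 16.5 kHz.
16.5 kHz ≤ fs/2 = 29.25 kHz, appears at 16.5 kHz.
111 kHz mod fs = 52.5 kHz.
52.5 kHz > fs/2 = 29.25 kHz, folds to fs − 52.5 kHz = 6 kHz.
182 kHz mod fs = 6.5 kHz.
6.5 kHz ≤ fs/2 = 29.25 kHz, appears at 6.5 kHz.
Distinct values: {6 kHz, 6.5 kHz, 16.5 kHz}.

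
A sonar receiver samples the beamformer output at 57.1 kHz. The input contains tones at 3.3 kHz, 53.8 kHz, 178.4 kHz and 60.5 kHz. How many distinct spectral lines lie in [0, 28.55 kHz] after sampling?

fs/2 = 28.55 kHz.
3.3 kHz ≤ fs/2 = 28.55 kHz, passes unchanged.
53.8 kHz > fs/2 = 28.55 kHz, folds to fs − 53.8 kHz = 3.3 kHz.
178.4 kHz mod fs = 7.1 kHz.
7.1 kHz ≤ fs/2 = 28.55 kHz, appears at 7.1 kHz.
60.5 kHz mod fs = 3.4 kHz.
3.4 kHz ≤ fs/2 = 28.55 kHz, appears at 3.4 kHz.
Distinct values: {3.3 kHz, 3.4 kHz, 7.1 kHz} → 3.

3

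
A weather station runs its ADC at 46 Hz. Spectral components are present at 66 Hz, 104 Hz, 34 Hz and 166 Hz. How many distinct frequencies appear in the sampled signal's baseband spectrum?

3

fs/2 = 23 Hz.
66 Hz mod fs = 20 Hz.
20 Hz ≤ fs/2 = 23 Hz, appears at 20 Hz.
104 Hz mod fs = 12 Hz.
12 Hz ≤ fs/2 = 23 Hz, appears at 12 Hz.
34 Hz > fs/2 = 23 Hz, folds to fs − 34 Hz = 12 Hz.
166 Hz mod fs = 28 Hz.
28 Hz > fs/2 = 23 Hz, folds to fs − 28 Hz = 18 Hz.
Distinct values: {12 Hz, 18 Hz, 20 Hz} → 3.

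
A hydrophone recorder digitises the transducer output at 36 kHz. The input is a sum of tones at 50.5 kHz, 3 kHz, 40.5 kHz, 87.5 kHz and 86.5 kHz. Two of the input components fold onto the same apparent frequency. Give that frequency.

14.5 kHz

fs/2 = 18 kHz.
50.5 kHz mod fs = 14.5 kHz.
14.5 kHz ≤ fs/2 = 18 kHz, appears at 14.5 kHz.
3 kHz ≤ fs/2 = 18 kHz, passes unchanged.
40.5 kHz mod fs = 4.5 kHz.
4.5 kHz ≤ fs/2 = 18 kHz, appears at 4.5 kHz.
87.5 kHz mod fs = 15.5 kHz.
15.5 kHz ≤ fs/2 = 18 kHz, appears at 15.5 kHz.
86.5 kHz mod fs = 14.5 kHz.
14.5 kHz ≤ fs/2 = 18 kHz, appears at 14.5 kHz.
50.5 kHz and 86.5 kHz both map to 14.5 kHz.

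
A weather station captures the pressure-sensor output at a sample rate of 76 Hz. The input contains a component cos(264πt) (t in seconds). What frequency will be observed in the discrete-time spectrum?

ω = 264π rad/s → f = ω/(2π) = 132 Hz.
132 Hz mod fs = 56 Hz.
56 Hz > fs/2 = 38 Hz, folds to fs − 56 Hz = 20 Hz.

20 Hz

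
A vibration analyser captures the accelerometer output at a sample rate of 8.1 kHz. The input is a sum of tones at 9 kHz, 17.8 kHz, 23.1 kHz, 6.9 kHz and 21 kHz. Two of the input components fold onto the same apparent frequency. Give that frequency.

fs/2 = 4.05 kHz.
9 kHz mod fs = 0.9 kHz.
0.9 kHz ≤ fs/2 = 4.05 kHz, appears at 0.9 kHz.
17.8 kHz mod fs = 1.6 kHz.
1.6 kHz ≤ fs/2 = 4.05 kHz, appears at 1.6 kHz.
23.1 kHz mod fs = 6.9 kHz.
6.9 kHz > fs/2 = 4.05 kHz, folds to fs − 6.9 kHz = 1.2 kHz.
6.9 kHz > fs/2 = 4.05 kHz, folds to fs − 6.9 kHz = 1.2 kHz.
21 kHz mod fs = 4.8 kHz.
4.8 kHz > fs/2 = 4.05 kHz, folds to fs − 4.8 kHz = 3.3 kHz.
6.9 kHz and 23.1 kHz both map to 1.2 kHz.

1.2 kHz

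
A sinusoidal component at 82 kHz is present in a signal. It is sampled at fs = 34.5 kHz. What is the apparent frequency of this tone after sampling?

82 kHz mod fs = 13 kHz.
13 kHz ≤ fs/2 = 17.25 kHz, appears at 13 kHz.

13 kHz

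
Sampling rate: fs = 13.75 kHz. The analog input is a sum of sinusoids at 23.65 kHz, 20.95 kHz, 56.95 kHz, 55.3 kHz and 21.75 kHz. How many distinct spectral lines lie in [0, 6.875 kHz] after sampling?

fs/2 = 6.875 kHz.
23.65 kHz mod fs = 9.9 kHz.
9.9 kHz > fs/2 = 6.875 kHz, folds to fs − 9.9 kHz = 3.85 kHz.
20.95 kHz mod fs = 7.2 kHz.
7.2 kHz > fs/2 = 6.875 kHz, folds to fs − 7.2 kHz = 6.55 kHz.
56.95 kHz mod fs = 1.95 kHz.
1.95 kHz ≤ fs/2 = 6.875 kHz, appears at 1.95 kHz.
55.3 kHz mod fs = 0.3 kHz.
0.3 kHz ≤ fs/2 = 6.875 kHz, appears at 0.3 kHz.
21.75 kHz mod fs = 8 kHz.
8 kHz > fs/2 = 6.875 kHz, folds to fs − 8 kHz = 5.75 kHz.
Distinct values: {0.3 kHz, 1.95 kHz, 3.85 kHz, 5.75 kHz, 6.55 kHz} → 5.

5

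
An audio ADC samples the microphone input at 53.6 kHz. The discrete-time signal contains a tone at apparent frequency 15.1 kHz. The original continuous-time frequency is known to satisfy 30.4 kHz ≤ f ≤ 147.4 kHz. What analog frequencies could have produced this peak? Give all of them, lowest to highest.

Frequencies that alias to 15.1 kHz are k·fs ± 15.1 kHz for integer k ≥ 0.
k=0: 15.1 kHz.
k=1: 38.5 kHz, 68.7 kHz.
k=2: 92.1 kHz, 122.3 kHz.
k=3: 145.7 kHz, 175.9 kHz.
k=4: 199.3 kHz, 229.5 kHz.
Within [30.4 kHz, 147.4 kHz]: 38.5 kHz, 68.7 kHz, 92.1 kHz, 122.3 kHz, 145.7 kHz.

38.5 kHz, 68.7 kHz, 92.1 kHz, 122.3 kHz, 145.7 kHz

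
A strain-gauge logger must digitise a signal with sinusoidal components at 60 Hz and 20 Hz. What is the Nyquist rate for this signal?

Highest-frequency component: 60 Hz.
Nyquist rate = 2 × 60 Hz = 120 Hz.

120 Hz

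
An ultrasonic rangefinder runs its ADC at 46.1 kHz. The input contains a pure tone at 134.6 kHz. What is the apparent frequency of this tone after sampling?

3.7 kHz

134.6 kHz mod fs = 42.4 kHz.
42.4 kHz > fs/2 = 23.05 kHz, folds to fs − 42.4 kHz = 3.7 kHz.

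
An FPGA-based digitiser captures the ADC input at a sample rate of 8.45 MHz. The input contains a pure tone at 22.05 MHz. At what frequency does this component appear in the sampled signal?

3.3 MHz

22.05 MHz mod fs = 5.15 MHz.
5.15 MHz > fs/2 = 4.225 MHz, folds to fs − 5.15 MHz = 3.3 MHz.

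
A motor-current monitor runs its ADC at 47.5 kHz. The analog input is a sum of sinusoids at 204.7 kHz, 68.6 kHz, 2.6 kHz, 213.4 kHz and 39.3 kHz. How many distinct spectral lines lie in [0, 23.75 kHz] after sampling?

5

fs/2 = 23.75 kHz.
204.7 kHz mod fs = 14.7 kHz.
14.7 kHz ≤ fs/2 = 23.75 kHz, appears at 14.7 kHz.
68.6 kHz mod fs = 21.1 kHz.
21.1 kHz ≤ fs/2 = 23.75 kHz, appears at 21.1 kHz.
2.6 kHz ≤ fs/2 = 23.75 kHz, passes unchanged.
213.4 kHz mod fs = 23.4 kHz.
23.4 kHz ≤ fs/2 = 23.75 kHz, appears at 23.4 kHz.
39.3 kHz > fs/2 = 23.75 kHz, folds to fs − 39.3 kHz = 8.2 kHz.
Distinct values: {2.6 kHz, 8.2 kHz, 14.7 kHz, 21.1 kHz, 23.4 kHz} → 5.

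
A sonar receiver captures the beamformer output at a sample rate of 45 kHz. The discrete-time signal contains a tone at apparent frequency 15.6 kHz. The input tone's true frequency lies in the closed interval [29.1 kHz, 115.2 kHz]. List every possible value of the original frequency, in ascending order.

29.4 kHz, 60.6 kHz, 74.4 kHz, 105.6 kHz

Frequencies that alias to 15.6 kHz are k·fs ± 15.6 kHz for integer k ≥ 0.
k=0: 15.6 kHz.
k=1: 29.4 kHz, 60.6 kHz.
k=2: 74.4 kHz, 105.6 kHz.
k=3: 119.4 kHz, 150.6 kHz.
Within [29.1 kHz, 115.2 kHz]: 29.4 kHz, 60.6 kHz, 74.4 kHz, 105.6 kHz.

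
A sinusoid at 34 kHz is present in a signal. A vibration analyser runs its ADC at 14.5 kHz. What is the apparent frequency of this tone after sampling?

34 kHz mod fs = 5 kHz.
5 kHz ≤ fs/2 = 7.25 kHz, appears at 5 kHz.

5 kHz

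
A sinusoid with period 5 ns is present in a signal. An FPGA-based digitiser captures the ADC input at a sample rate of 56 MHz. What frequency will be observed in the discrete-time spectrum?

24 MHz

T = 5 ns → f = 1/T = 200 MHz.
200 MHz mod fs = 32 MHz.
32 MHz > fs/2 = 28 MHz, folds to fs − 32 MHz = 24 MHz.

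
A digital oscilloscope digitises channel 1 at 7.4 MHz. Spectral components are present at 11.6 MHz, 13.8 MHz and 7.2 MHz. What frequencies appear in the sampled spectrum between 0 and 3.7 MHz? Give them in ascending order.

fs/2 = 3.7 MHz.
11.6 MHz mod fs = 4.2 MHz.
4.2 MHz > fs/2 = 3.7 MHz, folds to fs − 4.2 MHz = 3.2 MHz.
13.8 MHz mod fs = 6.4 MHz.
6.4 MHz > fs/2 = 3.7 MHz, folds to fs − 6.4 MHz = 1 MHz.
7.2 MHz > fs/2 = 3.7 MHz, folds to fs − 7.2 MHz = 0.2 MHz.
Distinct values: {0.2 MHz, 1 MHz, 3.2 MHz}.

0.2 MHz, 1 MHz, 3.2 MHz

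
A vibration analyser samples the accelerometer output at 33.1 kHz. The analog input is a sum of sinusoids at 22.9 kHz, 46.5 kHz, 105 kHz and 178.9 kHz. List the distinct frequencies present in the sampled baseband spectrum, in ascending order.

fs/2 = 16.55 kHz.
22.9 kHz > fs/2 = 16.55 kHz, folds to fs − 22.9 kHz = 10.2 kHz.
46.5 kHz mod fs = 13.4 kHz.
13.4 kHz ≤ fs/2 = 16.55 kHz, appears at 13.4 kHz.
105 kHz mod fs = 5.7 kHz.
5.7 kHz ≤ fs/2 = 16.55 kHz, appears at 5.7 kHz.
178.9 kHz mod fs = 13.4 kHz.
13.4 kHz ≤ fs/2 = 16.55 kHz, appears at 13.4 kHz.
Distinct values: {5.7 kHz, 10.2 kHz, 13.4 kHz}.

5.7 kHz, 10.2 kHz, 13.4 kHz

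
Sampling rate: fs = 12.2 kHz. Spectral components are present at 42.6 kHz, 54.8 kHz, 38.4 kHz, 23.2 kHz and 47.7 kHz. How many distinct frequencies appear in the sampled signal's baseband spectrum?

fs/2 = 6.1 kHz.
42.6 kHz mod fs = 6 kHz.
6 kHz ≤ fs/2 = 6.1 kHz, appears at 6 kHz.
54.8 kHz mod fs = 6 kHz.
6 kHz ≤ fs/2 = 6.1 kHz, appears at 6 kHz.
38.4 kHz mod fs = 1.8 kHz.
1.8 kHz ≤ fs/2 = 6.1 kHz, appears at 1.8 kHz.
23.2 kHz mod fs = 11 kHz.
11 kHz > fs/2 = 6.1 kHz, folds to fs − 11 kHz = 1.2 kHz.
47.7 kHz mod fs = 11.1 kHz.
11.1 kHz > fs/2 = 6.1 kHz, folds to fs − 11.1 kHz = 1.1 kHz.
Distinct values: {1.1 kHz, 1.2 kHz, 1.8 kHz, 6 kHz} → 4.

4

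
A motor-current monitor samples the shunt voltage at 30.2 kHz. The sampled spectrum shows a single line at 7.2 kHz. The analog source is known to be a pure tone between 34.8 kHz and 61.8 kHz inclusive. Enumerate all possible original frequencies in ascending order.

37.4 kHz, 53.2 kHz

Frequencies that alias to 7.2 kHz are k·fs ± 7.2 kHz for integer k ≥ 0.
k=0: 7.2 kHz.
k=1: 23 kHz, 37.4 kHz.
k=2: 53.2 kHz, 67.6 kHz.
k=3: 83.4 kHz, 97.8 kHz.
Within [34.8 kHz, 61.8 kHz]: 37.4 kHz, 53.2 kHz.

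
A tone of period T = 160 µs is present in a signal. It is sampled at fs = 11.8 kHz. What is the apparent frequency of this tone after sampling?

5.55 kHz

T = 160 µs → f = 1/T = 6.25 kHz.
6.25 kHz > fs/2 = 5.9 kHz, folds to fs − 6.25 kHz = 5.55 kHz.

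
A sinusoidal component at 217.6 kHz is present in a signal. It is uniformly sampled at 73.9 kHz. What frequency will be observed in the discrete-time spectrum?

4.1 kHz

217.6 kHz mod fs = 69.8 kHz.
69.8 kHz > fs/2 = 36.95 kHz, folds to fs − 69.8 kHz = 4.1 kHz.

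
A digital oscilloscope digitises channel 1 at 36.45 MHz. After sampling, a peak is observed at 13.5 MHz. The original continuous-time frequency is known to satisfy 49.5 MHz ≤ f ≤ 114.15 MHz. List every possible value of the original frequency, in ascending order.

Frequencies that alias to 13.5 MHz are k·fs ± 13.5 MHz for integer k ≥ 0.
k=0: 13.5 MHz.
k=1: 22.95 MHz, 49.95 MHz.
k=2: 59.4 MHz, 86.4 MHz.
k=3: 95.85 MHz, 122.85 MHz.
k=4: 132.3 MHz, 159.3 MHz.
Within [49.5 MHz, 114.15 MHz]: 49.95 MHz, 59.4 MHz, 86.4 MHz, 95.85 MHz.

49.95 MHz, 59.4 MHz, 86.4 MHz, 95.85 MHz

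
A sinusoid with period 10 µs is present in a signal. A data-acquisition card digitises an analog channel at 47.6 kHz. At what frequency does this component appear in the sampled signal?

4.8 kHz

T = 10 µs → f = 1/T = 100 kHz.
100 kHz mod fs = 4.8 kHz.
4.8 kHz ≤ fs/2 = 23.8 kHz, appears at 4.8 kHz.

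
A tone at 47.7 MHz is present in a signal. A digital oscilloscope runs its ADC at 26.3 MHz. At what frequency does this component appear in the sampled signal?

4.9 MHz

47.7 MHz mod fs = 21.4 MHz.
21.4 MHz > fs/2 = 13.15 MHz, folds to fs − 21.4 MHz = 4.9 MHz.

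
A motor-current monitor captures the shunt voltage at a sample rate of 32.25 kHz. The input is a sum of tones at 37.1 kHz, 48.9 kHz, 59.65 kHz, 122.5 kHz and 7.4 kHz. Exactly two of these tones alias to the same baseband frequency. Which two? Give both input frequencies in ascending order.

fs/2 = 16.125 kHz.
37.1 kHz mod fs = 4.85 kHz.
4.85 kHz ≤ fs/2 = 16.125 kHz, appears at 4.85 kHz.
48.9 kHz mod fs = 16.65 kHz.
16.65 kHz > fs/2 = 16.125 kHz, folds to fs − 16.65 kHz = 15.6 kHz.
59.65 kHz mod fs = 27.4 kHz.
27.4 kHz > fs/2 = 16.125 kHz, folds to fs − 27.4 kHz = 4.85 kHz.
122.5 kHz mod fs = 25.75 kHz.
25.75 kHz > fs/2 = 16.125 kHz, folds to fs − 25.75 kHz = 6.5 kHz.
7.4 kHz ≤ fs/2 = 16.125 kHz, passes unchanged.
37.1 kHz and 59.65 kHz both map to 4.85 kHz.

37.1 kHz, 59.65 kHz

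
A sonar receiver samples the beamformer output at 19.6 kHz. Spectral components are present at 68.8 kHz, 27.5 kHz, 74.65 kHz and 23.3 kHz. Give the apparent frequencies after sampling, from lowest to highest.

fs/2 = 9.8 kHz.
68.8 kHz mod fs = 10 kHz.
10 kHz > fs/2 = 9.8 kHz, folds to fs − 10 kHz = 9.6 kHz.
27.5 kHz mod fs = 7.9 kHz.
7.9 kHz ≤ fs/2 = 9.8 kHz, appears at 7.9 kHz.
74.65 kHz mod fs = 15.85 kHz.
15.85 kHz > fs/2 = 9.8 kHz, folds to fs − 15.85 kHz = 3.75 kHz.
23.3 kHz mod fs = 3.7 kHz.
3.7 kHz ≤ fs/2 = 9.8 kHz, appears at 3.7 kHz.
Distinct values: {3.7 kHz, 3.75 kHz, 7.9 kHz, 9.6 kHz}.

3.7 kHz, 3.75 kHz, 7.9 kHz, 9.6 kHz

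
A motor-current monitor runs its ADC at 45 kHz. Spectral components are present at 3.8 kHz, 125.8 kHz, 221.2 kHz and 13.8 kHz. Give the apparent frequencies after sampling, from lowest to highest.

3.8 kHz, 9.2 kHz, 13.8 kHz

fs/2 = 22.5 kHz.
3.8 kHz ≤ fs/2 = 22.5 kHz, passes unchanged.
125.8 kHz mod fs = 35.8 kHz.
35.8 kHz > fs/2 = 22.5 kHz, folds to fs − 35.8 kHz = 9.2 kHz.
221.2 kHz mod fs = 41.2 kHz.
41.2 kHz > fs/2 = 22.5 kHz, folds to fs − 41.2 kHz = 3.8 kHz.
13.8 kHz ≤ fs/2 = 22.5 kHz, passes unchanged.
Distinct values: {3.8 kHz, 9.2 kHz, 13.8 kHz}.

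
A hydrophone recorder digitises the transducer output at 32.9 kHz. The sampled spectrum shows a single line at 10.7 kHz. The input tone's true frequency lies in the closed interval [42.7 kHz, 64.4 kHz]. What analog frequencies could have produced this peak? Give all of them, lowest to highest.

Frequencies that alias to 10.7 kHz are k·fs ± 10.7 kHz for integer k ≥ 0.
k=0: 10.7 kHz.
k=1: 22.2 kHz, 43.6 kHz.
k=2: 55.1 kHz, 76.5 kHz.
k=3: 88 kHz, 109.4 kHz.
Within [42.7 kHz, 64.4 kHz]: 43.6 kHz, 55.1 kHz.

43.6 kHz, 55.1 kHz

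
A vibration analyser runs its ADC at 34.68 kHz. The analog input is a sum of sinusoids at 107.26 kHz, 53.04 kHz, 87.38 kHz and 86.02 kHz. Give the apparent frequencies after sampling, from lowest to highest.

fs/2 = 17.34 kHz.
107.26 kHz mod fs = 3.22 kHz.
3.22 kHz ≤ fs/2 = 17.34 kHz, appears at 3.22 kHz.
53.04 kHz mod fs = 18.36 kHz.
18.36 kHz > fs/2 = 17.34 kHz, folds to fs − 18.36 kHz = 16.32 kHz.
87.38 kHz mod fs = 18.02 kHz.
18.02 kHz > fs/2 = 17.34 kHz, folds to fs − 18.02 kHz = 16.66 kHz.
86.02 kHz mod fs = 16.66 kHz.
16.66 kHz ≤ fs/2 = 17.34 kHz, appears at 16.66 kHz.
Distinct values: {3.22 kHz, 16.32 kHz, 16.66 kHz}.

3.22 kHz, 16.32 kHz, 16.66 kHz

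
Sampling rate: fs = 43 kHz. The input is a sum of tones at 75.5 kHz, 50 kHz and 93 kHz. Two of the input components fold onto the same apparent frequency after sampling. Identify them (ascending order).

50 kHz, 93 kHz

fs/2 = 21.5 kHz.
75.5 kHz mod fs = 32.5 kHz.
32.5 kHz > fs/2 = 21.5 kHz, folds to fs − 32.5 kHz = 10.5 kHz.
50 kHz mod fs = 7 kHz.
7 kHz ≤ fs/2 = 21.5 kHz, appears at 7 kHz.
93 kHz mod fs = 7 kHz.
7 kHz ≤ fs/2 = 21.5 kHz, appears at 7 kHz.
50 kHz and 93 kHz both map to 7 kHz.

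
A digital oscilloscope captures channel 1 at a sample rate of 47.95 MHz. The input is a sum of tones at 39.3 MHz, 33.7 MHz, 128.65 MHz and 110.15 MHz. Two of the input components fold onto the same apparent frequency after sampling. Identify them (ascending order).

fs/2 = 23.975 MHz.
39.3 MHz > fs/2 = 23.975 MHz, folds to fs − 39.3 MHz = 8.65 MHz.
33.7 MHz > fs/2 = 23.975 MHz, folds to fs − 33.7 MHz = 14.25 MHz.
128.65 MHz mod fs = 32.75 MHz.
32.75 MHz > fs/2 = 23.975 MHz, folds to fs − 32.75 MHz = 15.2 MHz.
110.15 MHz mod fs = 14.25 MHz.
14.25 MHz ≤ fs/2 = 23.975 MHz, appears at 14.25 MHz.
33.7 MHz and 110.15 MHz both map to 14.25 MHz.

33.7 MHz, 110.15 MHz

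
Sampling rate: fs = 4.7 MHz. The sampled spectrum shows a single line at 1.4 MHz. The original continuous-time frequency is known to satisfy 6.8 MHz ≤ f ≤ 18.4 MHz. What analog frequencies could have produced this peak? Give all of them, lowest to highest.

8 MHz, 10.8 MHz, 12.7 MHz, 15.5 MHz, 17.4 MHz

Frequencies that alias to 1.4 MHz are k·fs ± 1.4 MHz for integer k ≥ 0.
k=0: 1.4 MHz.
k=1: 3.3 MHz, 6.1 MHz.
k=2: 8 MHz, 10.8 MHz.
k=3: 12.7 MHz, 15.5 MHz.
k=4: 17.4 MHz, 20.2 MHz.
k=5: 22.1 MHz, 24.9 MHz.
Within [6.8 MHz, 18.4 MHz]: 8 MHz, 10.8 MHz, 12.7 MHz, 15.5 MHz, 17.4 MHz.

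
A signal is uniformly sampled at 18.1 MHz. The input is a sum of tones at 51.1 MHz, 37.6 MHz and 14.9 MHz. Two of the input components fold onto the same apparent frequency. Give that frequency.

3.2 MHz

fs/2 = 9.05 MHz.
51.1 MHz mod fs = 14.9 MHz.
14.9 MHz > fs/2 = 9.05 MHz, folds to fs − 14.9 MHz = 3.2 MHz.
37.6 MHz mod fs = 1.4 MHz.
1.4 MHz ≤ fs/2 = 9.05 MHz, appears at 1.4 MHz.
14.9 MHz > fs/2 = 9.05 MHz, folds to fs − 14.9 MHz = 3.2 MHz.
14.9 MHz and 51.1 MHz both map to 3.2 MHz.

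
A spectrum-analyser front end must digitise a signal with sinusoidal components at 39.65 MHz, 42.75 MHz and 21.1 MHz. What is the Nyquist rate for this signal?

85.5 MHz

Highest-frequency component: 42.75 MHz.
Nyquist rate = 2 × 42.75 MHz = 85.5 MHz.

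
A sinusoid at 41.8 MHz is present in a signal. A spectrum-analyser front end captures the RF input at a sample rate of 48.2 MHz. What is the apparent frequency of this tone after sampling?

6.4 MHz

41.8 MHz > fs/2 = 24.1 MHz, folds to fs − 41.8 MHz = 6.4 MHz.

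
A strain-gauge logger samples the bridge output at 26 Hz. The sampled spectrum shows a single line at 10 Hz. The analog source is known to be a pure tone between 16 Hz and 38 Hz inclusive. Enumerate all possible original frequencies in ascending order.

Frequencies that alias to 10 Hz are k·fs ± 10 Hz for integer k ≥ 0.
k=0: 10 Hz.
k=1: 16 Hz, 36 Hz.
k=2: 42 Hz, 62 Hz.
Within [16 Hz, 38 Hz]: 16 Hz, 36 Hz.

16 Hz, 36 Hz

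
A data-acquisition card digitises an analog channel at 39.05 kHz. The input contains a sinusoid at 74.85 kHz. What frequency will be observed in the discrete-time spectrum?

74.85 kHz mod fs = 35.8 kHz.
35.8 kHz > fs/2 = 19.525 kHz, folds to fs − 35.8 kHz = 3.25 kHz.

3.25 kHz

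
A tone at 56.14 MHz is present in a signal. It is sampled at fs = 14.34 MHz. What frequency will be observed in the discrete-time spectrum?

1.22 MHz

56.14 MHz mod fs = 13.12 MHz.
13.12 MHz > fs/2 = 7.17 MHz, folds to fs − 13.12 MHz = 1.22 MHz.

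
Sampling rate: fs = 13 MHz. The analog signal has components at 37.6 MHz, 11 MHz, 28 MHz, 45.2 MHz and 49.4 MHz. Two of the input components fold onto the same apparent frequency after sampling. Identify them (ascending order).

fs/2 = 6.5 MHz.
37.6 MHz mod fs = 11.6 MHz.
11.6 MHz > fs/2 = 6.5 MHz, folds to fs − 11.6 MHz = 1.4 MHz.
11 MHz > fs/2 = 6.5 MHz, folds to fs − 11 MHz = 2 MHz.
28 MHz mod fs = 2 MHz.
2 MHz ≤ fs/2 = 6.5 MHz, appears at 2 MHz.
45.2 MHz mod fs = 6.2 MHz.
6.2 MHz ≤ fs/2 = 6.5 MHz, appears at 6.2 MHz.
49.4 MHz mod fs = 10.4 MHz.
10.4 MHz > fs/2 = 6.5 MHz, folds to fs − 10.4 MHz = 2.6 MHz.
11 MHz and 28 MHz both map to 2 MHz.

11 MHz, 28 MHz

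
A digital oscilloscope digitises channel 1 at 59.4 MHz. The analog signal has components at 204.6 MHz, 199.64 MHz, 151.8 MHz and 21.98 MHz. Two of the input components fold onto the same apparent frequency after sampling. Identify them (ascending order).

151.8 MHz, 204.6 MHz

fs/2 = 29.7 MHz.
204.6 MHz mod fs = 26.4 MHz.
26.4 MHz ≤ fs/2 = 29.7 MHz, appears at 26.4 MHz.
199.64 MHz mod fs = 21.44 MHz.
21.44 MHz ≤ fs/2 = 29.7 MHz, appears at 21.44 MHz.
151.8 MHz mod fs = 33 MHz.
33 MHz > fs/2 = 29.7 MHz, folds to fs − 33 MHz = 26.4 MHz.
21.98 MHz ≤ fs/2 = 29.7 MHz, passes unchanged.
151.8 MHz and 204.6 MHz both map to 26.4 MHz.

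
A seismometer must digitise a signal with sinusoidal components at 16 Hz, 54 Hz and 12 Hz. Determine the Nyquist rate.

Highest-frequency component: 54 Hz.
Nyquist rate = 2 × 54 Hz = 108 Hz.

108 Hz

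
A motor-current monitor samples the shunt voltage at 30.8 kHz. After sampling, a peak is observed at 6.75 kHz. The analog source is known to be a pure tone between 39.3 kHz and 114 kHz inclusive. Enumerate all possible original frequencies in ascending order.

Frequencies that alias to 6.75 kHz are k·fs ± 6.75 kHz for integer k ≥ 0.
k=0: 6.75 kHz.
k=1: 24.05 kHz, 37.55 kHz.
k=2: 54.85 kHz, 68.35 kHz.
k=3: 85.65 kHz, 99.15 kHz.
k=4: 116.45 kHz, 129.95 kHz.
Within [39.3 kHz, 114 kHz]: 54.85 kHz, 68.35 kHz, 85.65 kHz, 99.15 kHz.

54.85 kHz, 68.35 kHz, 85.65 kHz, 99.15 kHz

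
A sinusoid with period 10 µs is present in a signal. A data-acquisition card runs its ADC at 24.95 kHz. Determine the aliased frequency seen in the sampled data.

0.2 kHz

T = 10 µs → f = 1/T = 100 kHz.
100 kHz mod fs = 0.2 kHz.
0.2 kHz ≤ fs/2 = 12.475 kHz, appears at 0.2 kHz.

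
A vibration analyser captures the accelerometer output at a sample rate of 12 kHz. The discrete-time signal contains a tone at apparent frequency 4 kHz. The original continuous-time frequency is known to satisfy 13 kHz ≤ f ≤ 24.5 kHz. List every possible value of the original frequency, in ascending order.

16 kHz, 20 kHz

Frequencies that alias to 4 kHz are k·fs ± 4 kHz for integer k ≥ 0.
k=0: 4 kHz.
k=1: 8 kHz, 16 kHz.
k=2: 20 kHz, 28 kHz.
k=3: 32 kHz, 40 kHz.
Within [13 kHz, 24.5 kHz]: 16 kHz, 20 kHz.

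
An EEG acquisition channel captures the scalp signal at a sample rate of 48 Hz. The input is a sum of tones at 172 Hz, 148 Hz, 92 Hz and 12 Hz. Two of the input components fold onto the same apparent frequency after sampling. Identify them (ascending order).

fs/2 = 24 Hz.
172 Hz mod fs = 28 Hz.
28 Hz > fs/2 = 24 Hz, folds to fs − 28 Hz = 20 Hz.
148 Hz mod fs = 4 Hz.
4 Hz ≤ fs/2 = 24 Hz, appears at 4 Hz.
92 Hz mod fs = 44 Hz.
44 Hz > fs/2 = 24 Hz, folds to fs − 44 Hz = 4 Hz.
12 Hz ≤ fs/2 = 24 Hz, passes unchanged.
92 Hz and 148 Hz both map to 4 Hz.

92 Hz, 148 Hz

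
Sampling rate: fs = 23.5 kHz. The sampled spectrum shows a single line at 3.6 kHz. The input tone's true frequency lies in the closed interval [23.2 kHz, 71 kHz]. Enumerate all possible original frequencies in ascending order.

Frequencies that alias to 3.6 kHz are k·fs ± 3.6 kHz for integer k ≥ 0.
k=0: 3.6 kHz.
k=1: 19.9 kHz, 27.1 kHz.
k=2: 43.4 kHz, 50.6 kHz.
k=3: 66.9 kHz, 74.1 kHz.
k=4: 90.4 kHz, 97.6 kHz.
Within [23.2 kHz, 71 kHz]: 27.1 kHz, 43.4 kHz, 50.6 kHz, 66.9 kHz.

27.1 kHz, 43.4 kHz, 50.6 kHz, 66.9 kHz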